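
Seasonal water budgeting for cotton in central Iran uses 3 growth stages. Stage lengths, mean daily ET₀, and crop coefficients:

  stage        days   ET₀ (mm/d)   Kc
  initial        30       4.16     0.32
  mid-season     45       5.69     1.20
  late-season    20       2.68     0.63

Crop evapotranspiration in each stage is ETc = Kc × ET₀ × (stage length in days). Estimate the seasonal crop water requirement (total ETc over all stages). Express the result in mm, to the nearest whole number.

initial: 0.32 × 4.16 × 30 = 39.94 mm
mid-season: 1.20 × 5.69 × 45 = 307.26 mm
late-season: 0.63 × 2.68 × 20 = 33.77 mm
Seasonal total = 380.97 mm

381 mm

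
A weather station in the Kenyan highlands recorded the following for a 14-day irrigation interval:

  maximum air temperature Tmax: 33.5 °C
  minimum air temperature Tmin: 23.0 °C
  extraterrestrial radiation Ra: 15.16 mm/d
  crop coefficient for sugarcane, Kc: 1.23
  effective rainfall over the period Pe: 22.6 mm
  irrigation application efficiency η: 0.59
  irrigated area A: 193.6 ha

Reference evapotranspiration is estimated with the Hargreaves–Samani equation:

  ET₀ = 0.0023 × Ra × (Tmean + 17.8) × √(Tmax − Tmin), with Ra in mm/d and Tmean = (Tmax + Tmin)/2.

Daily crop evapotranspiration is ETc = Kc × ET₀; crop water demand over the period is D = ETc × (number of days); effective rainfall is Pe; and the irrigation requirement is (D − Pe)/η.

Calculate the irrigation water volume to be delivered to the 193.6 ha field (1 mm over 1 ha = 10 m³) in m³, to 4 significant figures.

219800 m³

Tmean = (33.5 + 23.0)/2 = 28.25 °C
ET₀ = 0.0023 × 15.16 × (28.25 + 17.8) × √10.5 = 0.0023 × 15.16 × 46.05 × 3.2404 = 5.2030 mm/d
ETc = Kc × ET₀ = 1.23 × 5.2030 = 6.3997 mm/d
Crop demand D = ETc × 14 d = 6.3997 × 14 = 89.596 mm
D − Pe = 89.596 − 22.6 = 66.996 mm
Gross irrigation = 66.996 / 0.59 = 113.553 mm
Volume = 113.553 mm × 193.6 ha × 10 = 219838.6 m³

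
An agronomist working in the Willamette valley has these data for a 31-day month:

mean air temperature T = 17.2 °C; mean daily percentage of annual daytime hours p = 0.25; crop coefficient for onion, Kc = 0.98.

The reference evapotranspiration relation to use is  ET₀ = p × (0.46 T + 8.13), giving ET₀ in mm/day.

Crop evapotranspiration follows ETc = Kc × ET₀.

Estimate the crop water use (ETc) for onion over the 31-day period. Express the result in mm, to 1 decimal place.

ET₀ = 0.25 × (0.46 × 17.2 + 8.13) = 0.25 × 16.042 = 4.0105 mm/d
ETc = Kc × ET₀ = 0.98 × 4.0105 = 3.9303 mm/d
Over 31 days: 3.9303 × 31 = 121.839 mm

121.8 mm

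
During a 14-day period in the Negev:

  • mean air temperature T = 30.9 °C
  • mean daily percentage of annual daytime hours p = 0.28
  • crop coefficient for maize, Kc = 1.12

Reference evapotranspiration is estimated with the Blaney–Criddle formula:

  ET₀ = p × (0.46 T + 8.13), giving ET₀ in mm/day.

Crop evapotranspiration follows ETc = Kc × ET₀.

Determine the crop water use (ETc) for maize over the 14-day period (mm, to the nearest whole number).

98 mm

ET₀ = 0.28 × (0.46 × 30.9 + 8.13) = 0.28 × 22.344 = 6.2563 mm/d
ETc = Kc × ET₀ = 1.12 × 6.2563 = 7.0071 mm/d
Over 14 days: 7.0071 × 14 = 98.099 mm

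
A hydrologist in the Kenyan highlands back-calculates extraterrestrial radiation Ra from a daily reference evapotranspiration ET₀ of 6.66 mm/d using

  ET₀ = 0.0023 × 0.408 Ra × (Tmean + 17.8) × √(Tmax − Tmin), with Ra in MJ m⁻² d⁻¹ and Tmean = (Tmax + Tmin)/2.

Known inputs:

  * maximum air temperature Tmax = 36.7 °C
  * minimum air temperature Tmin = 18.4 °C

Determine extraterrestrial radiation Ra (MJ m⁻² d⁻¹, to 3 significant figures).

Tmean = (36.7+18.4)/2 = 27.55 °C; ΔT = 18.3
Ra = ET₀ / [0.0023 × 0.408 × (Tmean+17.8) × √ΔT]
   = 6.66 / (0.0023 × 0.408 × 45.35 × 4.2778) = 36.584 MJ m⁻² d⁻¹

36.6 MJ m⁻² d⁻¹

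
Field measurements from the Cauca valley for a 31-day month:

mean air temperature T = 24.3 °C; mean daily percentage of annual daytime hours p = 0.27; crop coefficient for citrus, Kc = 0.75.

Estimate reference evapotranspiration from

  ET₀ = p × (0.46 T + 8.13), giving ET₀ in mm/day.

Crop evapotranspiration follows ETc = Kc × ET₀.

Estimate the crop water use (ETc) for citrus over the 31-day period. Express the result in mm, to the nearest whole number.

ET₀ = 0.27 × (0.46 × 24.3 + 8.13) = 0.27 × 19.308 = 5.2132 mm/d
ETc = Kc × ET₀ = 0.75 × 5.2132 = 3.9099 mm/d
Over 31 days: 3.9099 × 31 = 121.207 mm

121 mm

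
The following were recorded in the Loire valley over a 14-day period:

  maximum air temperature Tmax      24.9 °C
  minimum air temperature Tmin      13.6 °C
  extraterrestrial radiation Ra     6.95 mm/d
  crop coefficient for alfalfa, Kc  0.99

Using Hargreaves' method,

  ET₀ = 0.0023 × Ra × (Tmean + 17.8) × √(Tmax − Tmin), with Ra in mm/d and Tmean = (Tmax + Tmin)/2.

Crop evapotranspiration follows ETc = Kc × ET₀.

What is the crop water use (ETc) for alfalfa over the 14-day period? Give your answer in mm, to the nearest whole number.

28 mm

Tmean = (24.9 + 13.6)/2 = 19.25 °C
ET₀ = 0.0023 × 6.95 × (19.25 + 17.8) × √11.3 = 0.0023 × 6.95 × 37.05 × 3.3615 = 1.9908 mm/d
ETc = Kc × ET₀ = 0.99 × 1.9908 = 1.9709 mm/d
Over 14 days: 1.9709 × 14 = 27.593 mm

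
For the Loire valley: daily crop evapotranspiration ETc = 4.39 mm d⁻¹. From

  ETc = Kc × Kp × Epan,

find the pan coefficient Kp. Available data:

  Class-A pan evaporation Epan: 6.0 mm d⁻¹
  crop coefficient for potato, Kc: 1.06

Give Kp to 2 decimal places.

0.69

ETc = Kc × Kp × Epan  ⇒  Kp = ETc / (Kc × Epan)
Kp = 4.39 / (1.06 × 6.0) = 4.39 / 6.360 = 0.6903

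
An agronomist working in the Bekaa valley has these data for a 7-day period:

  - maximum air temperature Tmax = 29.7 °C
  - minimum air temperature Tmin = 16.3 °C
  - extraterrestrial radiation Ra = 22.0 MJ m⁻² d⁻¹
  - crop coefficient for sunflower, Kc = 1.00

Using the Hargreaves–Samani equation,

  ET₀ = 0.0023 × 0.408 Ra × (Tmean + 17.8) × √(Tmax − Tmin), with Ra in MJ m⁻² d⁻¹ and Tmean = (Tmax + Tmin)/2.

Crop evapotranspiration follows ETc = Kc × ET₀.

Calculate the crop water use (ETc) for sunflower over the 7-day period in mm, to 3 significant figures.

Tmean = (29.7 + 16.3)/2 = 23.00 °C
0.408 Ra = 0.408 × 22.0 = 8.9760 mm/d equivalent
ET₀ = 0.0023 × 8.9760 × (23.00 + 17.8) × √13.4 = 0.0023 × 8.9760 × 40.80 × 3.6606 = 3.0834 mm/d
ETc = Kc × ET₀ = 1.00 × 3.0834 = 3.0834 mm/d
Over 7 days: 3.0834 × 7 = 21.584 mm

21.6 mm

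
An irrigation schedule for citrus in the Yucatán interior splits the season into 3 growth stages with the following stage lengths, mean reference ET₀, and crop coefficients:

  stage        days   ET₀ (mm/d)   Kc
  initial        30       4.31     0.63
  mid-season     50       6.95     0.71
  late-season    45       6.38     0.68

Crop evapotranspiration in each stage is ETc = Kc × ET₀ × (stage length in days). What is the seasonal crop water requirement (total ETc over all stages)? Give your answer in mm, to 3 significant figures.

523 mm

initial: 0.63 × 4.31 × 30 = 81.46 mm
mid-season: 0.71 × 6.95 × 50 = 246.73 mm
late-season: 0.68 × 6.38 × 45 = 195.23 mm
Seasonal total = 523.42 mm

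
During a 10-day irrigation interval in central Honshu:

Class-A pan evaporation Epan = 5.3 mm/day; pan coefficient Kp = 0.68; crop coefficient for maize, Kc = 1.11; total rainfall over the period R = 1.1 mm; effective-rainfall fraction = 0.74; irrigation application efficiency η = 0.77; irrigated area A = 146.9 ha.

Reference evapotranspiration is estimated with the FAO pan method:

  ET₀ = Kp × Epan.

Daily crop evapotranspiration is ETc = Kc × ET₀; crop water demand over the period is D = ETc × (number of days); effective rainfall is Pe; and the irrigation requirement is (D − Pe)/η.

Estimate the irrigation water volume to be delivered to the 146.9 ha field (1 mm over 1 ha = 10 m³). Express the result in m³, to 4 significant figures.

74770 m³

ET₀ = 0.68 × 5.3 = 3.6040 mm/d
ETc = Kc × ET₀ = 1.11 × 3.6040 = 4.0004 mm/d
Crop demand D = ETc × 10 d = 4.0004 × 10 = 40.004 mm
Pe = 0.74 × 1.1 = 0.814 mm
D − Pe = 40.004 − 0.814 = 39.190 mm
Gross irrigation = 39.190 / 0.77 = 50.896 mm
Volume = 50.896 mm × 146.9 ha × 10 = 74766.2 m³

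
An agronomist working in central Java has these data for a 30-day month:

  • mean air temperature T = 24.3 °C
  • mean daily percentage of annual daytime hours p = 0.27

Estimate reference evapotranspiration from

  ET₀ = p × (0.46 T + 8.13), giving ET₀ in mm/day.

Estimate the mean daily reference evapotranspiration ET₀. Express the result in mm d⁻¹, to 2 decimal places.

ET₀ = 0.27 × (0.46 × 24.3 + 8.13) = 0.27 × 19.308 = 5.2132 mm/d

5.21 mm d⁻¹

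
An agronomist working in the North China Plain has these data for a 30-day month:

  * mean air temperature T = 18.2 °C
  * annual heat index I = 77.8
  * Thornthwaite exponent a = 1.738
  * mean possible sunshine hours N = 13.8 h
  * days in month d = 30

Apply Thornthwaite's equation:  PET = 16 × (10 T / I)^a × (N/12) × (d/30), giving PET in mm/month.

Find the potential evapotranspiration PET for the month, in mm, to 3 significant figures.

10T/I = 10 × 18.2 / 77.8 = 2.3393
(10T/I)^a = 2.3393^1.738 = 4.3800
Uncorrected PET = 16 × 4.3800 = 70.080 mm
Correction = (N/12)(d/30) = (13.8/12)(30/30) = 1.1500
PET = 70.080 × 1.1500 = 80.592 mm/month

80.6 mm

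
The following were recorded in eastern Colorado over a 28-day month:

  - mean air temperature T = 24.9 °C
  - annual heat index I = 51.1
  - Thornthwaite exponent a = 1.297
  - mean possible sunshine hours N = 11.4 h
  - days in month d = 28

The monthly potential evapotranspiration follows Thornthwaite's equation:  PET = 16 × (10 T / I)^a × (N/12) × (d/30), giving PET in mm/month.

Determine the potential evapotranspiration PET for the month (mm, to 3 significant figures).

10T/I = 10 × 24.9 / 51.1 = 4.8728
(10T/I)^a = 4.8728^1.297 = 7.7992
Uncorrected PET = 16 × 7.7992 = 124.787 mm
Correction = (N/12)(d/30) = (11.4/12)(28/30) = 0.8867
PET = 124.787 × 0.8867 = 110.649 mm/month

111 mm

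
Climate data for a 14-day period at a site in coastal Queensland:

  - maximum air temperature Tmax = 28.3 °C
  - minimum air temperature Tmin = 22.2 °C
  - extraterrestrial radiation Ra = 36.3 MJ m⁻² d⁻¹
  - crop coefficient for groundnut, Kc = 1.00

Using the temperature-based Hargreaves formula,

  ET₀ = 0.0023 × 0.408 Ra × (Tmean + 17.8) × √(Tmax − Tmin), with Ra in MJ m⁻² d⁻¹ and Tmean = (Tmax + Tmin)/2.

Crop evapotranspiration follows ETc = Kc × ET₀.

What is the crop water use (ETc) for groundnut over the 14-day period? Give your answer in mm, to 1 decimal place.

50.7 mm

Tmean = (28.3 + 22.2)/2 = 25.25 °C
0.408 Ra = 0.408 × 36.3 = 14.8104 mm/d equivalent
ET₀ = 0.0023 × 14.8104 × (25.25 + 17.8) × √6.1 = 0.0023 × 14.8104 × 43.05 × 2.4698 = 3.6218 mm/d
ETc = Kc × ET₀ = 1.00 × 3.6218 = 3.6218 mm/d
Over 14 days: 3.6218 × 14 = 50.705 mm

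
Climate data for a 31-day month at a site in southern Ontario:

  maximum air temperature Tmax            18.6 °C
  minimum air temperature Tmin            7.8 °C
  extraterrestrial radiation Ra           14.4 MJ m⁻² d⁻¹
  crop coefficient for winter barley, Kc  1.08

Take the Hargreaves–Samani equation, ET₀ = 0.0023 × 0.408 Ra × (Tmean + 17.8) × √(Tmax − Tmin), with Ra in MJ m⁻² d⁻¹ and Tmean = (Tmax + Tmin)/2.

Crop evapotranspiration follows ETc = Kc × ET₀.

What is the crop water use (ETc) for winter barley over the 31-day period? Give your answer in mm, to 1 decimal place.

46.1 mm

Tmean = (18.6 + 7.8)/2 = 13.20 °C
0.408 Ra = 0.408 × 14.4 = 5.8752 mm/d equivalent
ET₀ = 0.0023 × 5.8752 × (13.20 + 17.8) × √10.8 = 0.0023 × 5.8752 × 31.00 × 3.2863 = 1.3766 mm/d
ETc = Kc × ET₀ = 1.08 × 1.3766 = 1.4867 mm/d
Over 31 days: 1.4867 × 31 = 46.088 mm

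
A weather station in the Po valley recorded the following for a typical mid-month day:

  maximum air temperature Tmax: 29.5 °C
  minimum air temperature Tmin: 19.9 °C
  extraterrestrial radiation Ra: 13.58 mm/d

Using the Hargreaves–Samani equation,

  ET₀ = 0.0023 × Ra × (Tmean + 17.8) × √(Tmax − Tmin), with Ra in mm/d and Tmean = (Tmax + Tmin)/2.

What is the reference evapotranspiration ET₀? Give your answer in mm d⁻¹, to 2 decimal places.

Tmean = (29.5 + 19.9)/2 = 24.70 °C
ET₀ = 0.0023 × 13.58 × (24.70 + 17.8) × √9.6 = 0.0023 × 13.58 × 42.50 × 3.0984 = 4.1130 mm/d

4.11 mm d⁻¹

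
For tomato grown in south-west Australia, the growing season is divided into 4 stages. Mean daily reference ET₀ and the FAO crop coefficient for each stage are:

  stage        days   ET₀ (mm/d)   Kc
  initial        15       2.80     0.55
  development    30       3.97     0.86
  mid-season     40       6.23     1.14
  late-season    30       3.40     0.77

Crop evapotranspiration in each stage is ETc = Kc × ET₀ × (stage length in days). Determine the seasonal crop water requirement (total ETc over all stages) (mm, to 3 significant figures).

initial: 0.55 × 2.80 × 15 = 23.10 mm
development: 0.86 × 3.97 × 30 = 102.43 mm
mid-season: 1.14 × 6.23 × 40 = 284.09 mm
late-season: 0.77 × 3.40 × 30 = 78.54 mm
Seasonal total = 488.16 mm

488 mm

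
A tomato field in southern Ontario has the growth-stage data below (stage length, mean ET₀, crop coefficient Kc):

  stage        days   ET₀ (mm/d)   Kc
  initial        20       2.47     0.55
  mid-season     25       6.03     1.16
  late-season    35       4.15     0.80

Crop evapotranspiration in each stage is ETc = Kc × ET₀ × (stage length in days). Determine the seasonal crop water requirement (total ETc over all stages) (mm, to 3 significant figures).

318 mm

initial: 0.55 × 2.47 × 20 = 27.17 mm
mid-season: 1.16 × 6.03 × 25 = 174.87 mm
late-season: 0.80 × 4.15 × 35 = 116.20 mm
Seasonal total = 318.24 mm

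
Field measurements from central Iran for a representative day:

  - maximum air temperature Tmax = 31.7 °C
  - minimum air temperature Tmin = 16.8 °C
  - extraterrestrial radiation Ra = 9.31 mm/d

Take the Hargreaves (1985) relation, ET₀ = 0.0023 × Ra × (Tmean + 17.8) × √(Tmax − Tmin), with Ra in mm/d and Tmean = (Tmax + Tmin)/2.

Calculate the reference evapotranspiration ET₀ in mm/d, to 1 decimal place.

3.5 mm/d

Tmean = (31.7 + 16.8)/2 = 24.25 °C
ET₀ = 0.0023 × 9.31 × (24.25 + 17.8) × √14.9 = 0.0023 × 9.31 × 42.05 × 3.8601 = 3.4757 mm/d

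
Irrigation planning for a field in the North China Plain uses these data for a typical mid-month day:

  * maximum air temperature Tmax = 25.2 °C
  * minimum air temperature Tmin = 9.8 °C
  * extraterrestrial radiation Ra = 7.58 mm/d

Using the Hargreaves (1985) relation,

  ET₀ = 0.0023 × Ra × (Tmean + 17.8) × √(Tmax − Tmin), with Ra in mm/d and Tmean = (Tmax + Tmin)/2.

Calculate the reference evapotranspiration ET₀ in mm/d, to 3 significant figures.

2.42 mm/d

Tmean = (25.2 + 9.8)/2 = 17.50 °C
ET₀ = 0.0023 × 7.58 × (17.50 + 17.8) × √15.4 = 0.0023 × 7.58 × 35.30 × 3.9243 = 2.4151 mm/d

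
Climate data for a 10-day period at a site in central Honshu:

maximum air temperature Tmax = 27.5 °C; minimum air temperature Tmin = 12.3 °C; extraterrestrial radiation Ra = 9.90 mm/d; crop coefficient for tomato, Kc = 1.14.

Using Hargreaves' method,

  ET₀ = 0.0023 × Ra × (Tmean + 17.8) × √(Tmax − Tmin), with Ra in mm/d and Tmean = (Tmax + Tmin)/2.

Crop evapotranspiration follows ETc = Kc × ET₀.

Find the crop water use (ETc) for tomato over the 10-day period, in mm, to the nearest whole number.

38 mm

Tmean = (27.5 + 12.3)/2 = 19.90 °C
ET₀ = 0.0023 × 9.90 × (19.90 + 17.8) × √15.2 = 0.0023 × 9.90 × 37.70 × 3.8987 = 3.3468 mm/d
ETc = Kc × ET₀ = 1.14 × 3.3468 = 3.8154 mm/d
Over 10 days: 3.8154 × 10 = 38.154 mm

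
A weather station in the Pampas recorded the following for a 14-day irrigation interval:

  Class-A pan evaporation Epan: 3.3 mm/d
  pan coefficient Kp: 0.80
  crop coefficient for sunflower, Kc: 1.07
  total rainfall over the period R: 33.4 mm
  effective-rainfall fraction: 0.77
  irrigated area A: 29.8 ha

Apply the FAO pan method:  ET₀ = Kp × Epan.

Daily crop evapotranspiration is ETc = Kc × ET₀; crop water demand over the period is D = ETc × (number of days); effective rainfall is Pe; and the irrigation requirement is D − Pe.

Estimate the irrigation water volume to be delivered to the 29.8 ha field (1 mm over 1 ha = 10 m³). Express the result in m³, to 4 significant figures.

4121 m³

ET₀ = 0.80 × 3.3 = 2.6400 mm/d
ETc = Kc × ET₀ = 1.07 × 2.6400 = 2.8248 mm/d
Crop demand D = ETc × 14 d = 2.8248 × 14 = 39.547 mm
Pe = 0.77 × 33.4 = 25.718 mm
D − Pe = 39.547 − 25.718 = 13.829 mm
Volume = 13.829 mm × 29.8 ha × 10 = 4121.0 m³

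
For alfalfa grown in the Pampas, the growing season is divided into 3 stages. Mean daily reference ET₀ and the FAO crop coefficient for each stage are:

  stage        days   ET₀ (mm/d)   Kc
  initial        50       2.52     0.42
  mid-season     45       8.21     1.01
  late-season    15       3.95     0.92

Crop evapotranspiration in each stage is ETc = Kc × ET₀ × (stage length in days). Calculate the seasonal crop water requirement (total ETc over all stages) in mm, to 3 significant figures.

481 mm

initial: 0.42 × 2.52 × 50 = 52.92 mm
mid-season: 1.01 × 8.21 × 45 = 373.14 mm
late-season: 0.92 × 3.95 × 15 = 54.51 mm
Seasonal total = 480.57 mm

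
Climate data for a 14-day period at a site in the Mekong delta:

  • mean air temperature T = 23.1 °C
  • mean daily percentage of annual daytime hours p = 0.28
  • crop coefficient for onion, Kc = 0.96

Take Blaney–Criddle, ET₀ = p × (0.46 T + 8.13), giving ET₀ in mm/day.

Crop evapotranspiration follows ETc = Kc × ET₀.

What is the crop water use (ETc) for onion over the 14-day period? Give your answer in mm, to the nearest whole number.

71 mm

ET₀ = 0.28 × (0.46 × 23.1 + 8.13) = 0.28 × 18.756 = 5.2517 mm/d
ETc = Kc × ET₀ = 0.96 × 5.2517 = 5.0416 mm/d
Over 14 days: 5.0416 × 14 = 70.582 mm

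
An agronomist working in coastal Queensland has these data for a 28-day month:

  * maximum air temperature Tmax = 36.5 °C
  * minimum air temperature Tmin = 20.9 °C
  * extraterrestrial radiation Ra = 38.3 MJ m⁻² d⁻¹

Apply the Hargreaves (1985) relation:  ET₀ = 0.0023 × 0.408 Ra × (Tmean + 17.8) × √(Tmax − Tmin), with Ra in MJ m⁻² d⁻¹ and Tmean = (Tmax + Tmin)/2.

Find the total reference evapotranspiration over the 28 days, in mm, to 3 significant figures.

Tmean = (36.5 + 20.9)/2 = 28.70 °C
0.408 Ra = 0.408 × 38.3 = 15.6264 mm/d equivalent
ET₀ = 0.0023 × 15.6264 × (28.70 + 17.8) × √15.6 = 0.0023 × 15.6264 × 46.50 × 3.9497 = 6.6009 mm/d
Over 28 days: 6.6009 × 28 = 184.825 mm

185 mm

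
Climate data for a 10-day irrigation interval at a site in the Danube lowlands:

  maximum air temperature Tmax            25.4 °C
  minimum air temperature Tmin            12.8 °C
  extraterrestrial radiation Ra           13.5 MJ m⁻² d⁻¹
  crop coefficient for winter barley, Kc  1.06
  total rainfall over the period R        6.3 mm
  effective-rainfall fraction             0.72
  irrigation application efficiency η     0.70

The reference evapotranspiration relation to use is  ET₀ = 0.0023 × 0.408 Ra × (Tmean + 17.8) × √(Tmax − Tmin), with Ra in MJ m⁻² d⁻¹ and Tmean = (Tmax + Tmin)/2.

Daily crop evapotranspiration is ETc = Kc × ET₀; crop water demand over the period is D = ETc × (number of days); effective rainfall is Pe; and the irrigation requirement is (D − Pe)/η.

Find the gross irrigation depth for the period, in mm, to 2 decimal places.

Tmean = (25.4 + 12.8)/2 = 19.10 °C
0.408 Ra = 0.408 × 13.5 = 5.5080 mm/d equivalent
ET₀ = 0.0023 × 5.5080 × (19.10 + 17.8) × √12.6 = 0.0023 × 5.5080 × 36.90 × 3.5496 = 1.6593 mm/d
ETc = Kc × ET₀ = 1.06 × 1.6593 = 1.7589 mm/d
Crop demand D = ETc × 10 d = 1.7589 × 10 = 17.589 mm
Pe = 0.72 × 6.3 = 4.536 mm
D − Pe = 17.589 − 4.536 = 13.053 mm
Gross irrigation = 13.053 / 0.70 = 18.647 mm

18.65 mm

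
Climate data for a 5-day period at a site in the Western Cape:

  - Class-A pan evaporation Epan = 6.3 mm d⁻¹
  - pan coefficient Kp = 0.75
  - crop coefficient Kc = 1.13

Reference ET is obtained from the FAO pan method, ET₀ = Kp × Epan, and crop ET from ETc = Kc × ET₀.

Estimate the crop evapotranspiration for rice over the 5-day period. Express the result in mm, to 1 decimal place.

ET₀ = 0.75 × 6.3 = 4.7250 mm/d
ETc = Kc × ET₀ = 1.13 × 4.7250 = 5.3393 mm/d
Over 5 days: 5.3393 × 5 = 26.697 mm

26.7 mm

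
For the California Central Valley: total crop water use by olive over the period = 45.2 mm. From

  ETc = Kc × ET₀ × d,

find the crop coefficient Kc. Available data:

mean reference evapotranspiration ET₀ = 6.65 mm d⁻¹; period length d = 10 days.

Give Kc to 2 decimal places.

ETc = Kc × ET₀ × d  ⇒  Kc = ETc / (ET₀ × d)
Kc = 45.2 / (6.65 × 10) = 45.2 / 66.50 = 0.6797

0.68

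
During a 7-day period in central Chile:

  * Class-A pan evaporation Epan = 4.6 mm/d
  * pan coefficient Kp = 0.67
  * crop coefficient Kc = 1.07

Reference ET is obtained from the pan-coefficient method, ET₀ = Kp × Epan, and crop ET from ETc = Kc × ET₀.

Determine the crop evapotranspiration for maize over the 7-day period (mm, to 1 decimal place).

23.1 mm

ET₀ = 0.67 × 4.6 = 3.0820 mm/d
ETc = Kc × ET₀ = 1.07 × 3.0820 = 3.2977 mm/d
Over 7 days: 3.2977 × 7 = 23.084 mm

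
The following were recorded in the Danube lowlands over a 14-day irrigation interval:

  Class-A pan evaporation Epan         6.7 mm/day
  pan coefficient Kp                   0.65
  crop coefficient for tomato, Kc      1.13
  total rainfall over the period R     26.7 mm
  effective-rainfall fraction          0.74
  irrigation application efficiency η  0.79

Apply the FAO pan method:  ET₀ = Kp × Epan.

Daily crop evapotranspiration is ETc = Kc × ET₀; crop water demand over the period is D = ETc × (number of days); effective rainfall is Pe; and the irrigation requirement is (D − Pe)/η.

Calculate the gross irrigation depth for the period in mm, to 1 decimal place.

62.2 mm

ET₀ = 0.65 × 6.7 = 4.3550 mm/d
ETc = Kc × ET₀ = 1.13 × 4.3550 = 4.9212 mm/d
Crop demand D = ETc × 14 d = 4.9212 × 14 = 68.897 mm
Pe = 0.74 × 26.7 = 19.758 mm
D − Pe = 68.897 − 19.758 = 49.139 mm
Gross irrigation = 49.139 / 0.79 = 62.201 mm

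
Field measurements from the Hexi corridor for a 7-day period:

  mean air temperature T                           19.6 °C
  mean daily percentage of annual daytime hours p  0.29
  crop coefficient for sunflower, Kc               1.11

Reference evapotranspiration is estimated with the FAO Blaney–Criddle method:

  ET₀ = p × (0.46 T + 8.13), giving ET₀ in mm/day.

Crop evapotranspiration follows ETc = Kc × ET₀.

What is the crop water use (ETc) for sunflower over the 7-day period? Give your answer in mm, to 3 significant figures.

38.6 mm

ET₀ = 0.29 × (0.46 × 19.6 + 8.13) = 0.29 × 17.146 = 4.9723 mm/d
ETc = Kc × ET₀ = 1.11 × 4.9723 = 5.5193 mm/d
Over 7 days: 5.5193 × 7 = 38.635 mm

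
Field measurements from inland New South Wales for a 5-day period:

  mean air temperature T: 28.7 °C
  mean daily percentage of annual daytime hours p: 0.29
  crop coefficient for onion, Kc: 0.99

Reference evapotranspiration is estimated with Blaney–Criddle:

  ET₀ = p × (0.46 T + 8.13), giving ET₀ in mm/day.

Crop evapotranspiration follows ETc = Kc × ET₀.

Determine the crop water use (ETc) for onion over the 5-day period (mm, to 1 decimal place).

ET₀ = 0.29 × (0.46 × 28.7 + 8.13) = 0.29 × 21.332 = 6.1863 mm/d
ETc = Kc × ET₀ = 0.99 × 6.1863 = 6.1244 mm/d
Over 5 days: 6.1244 × 5 = 30.622 mm

30.6 mm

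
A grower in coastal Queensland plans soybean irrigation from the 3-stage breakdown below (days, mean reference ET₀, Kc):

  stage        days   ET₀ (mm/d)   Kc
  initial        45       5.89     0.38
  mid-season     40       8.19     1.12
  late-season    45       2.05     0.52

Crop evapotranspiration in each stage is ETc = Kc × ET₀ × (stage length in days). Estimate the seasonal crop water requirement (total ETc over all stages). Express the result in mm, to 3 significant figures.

516 mm

initial: 0.38 × 5.89 × 45 = 100.72 mm
mid-season: 1.12 × 8.19 × 40 = 366.91 mm
late-season: 0.52 × 2.05 × 45 = 47.97 mm
Seasonal total = 515.60 mm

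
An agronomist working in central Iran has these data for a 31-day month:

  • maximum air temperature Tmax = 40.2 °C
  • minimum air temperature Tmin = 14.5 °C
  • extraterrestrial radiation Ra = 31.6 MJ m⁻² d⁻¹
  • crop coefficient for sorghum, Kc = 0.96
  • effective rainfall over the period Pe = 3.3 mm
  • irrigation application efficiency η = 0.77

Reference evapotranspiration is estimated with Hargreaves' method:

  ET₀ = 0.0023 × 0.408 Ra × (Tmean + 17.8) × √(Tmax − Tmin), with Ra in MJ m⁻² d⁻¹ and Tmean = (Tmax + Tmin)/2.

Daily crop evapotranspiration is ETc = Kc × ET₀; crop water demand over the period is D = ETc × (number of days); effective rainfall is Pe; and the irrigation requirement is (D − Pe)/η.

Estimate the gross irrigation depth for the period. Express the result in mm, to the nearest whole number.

258 mm

Tmean = (40.2 + 14.5)/2 = 27.35 °C
0.408 Ra = 0.408 × 31.6 = 12.8928 mm/d equivalent
ET₀ = 0.0023 × 12.8928 × (27.35 + 17.8) × √25.7 = 0.0023 × 12.8928 × 45.15 × 5.0695 = 6.7873 mm/d
ETc = Kc × ET₀ = 0.96 × 6.7873 = 6.5158 mm/d
Crop demand D = ETc × 31 d = 6.5158 × 31 = 201.990 mm
D − Pe = 201.990 − 3.3 = 198.690 mm
Gross irrigation = 198.690 / 0.77 = 258.039 mm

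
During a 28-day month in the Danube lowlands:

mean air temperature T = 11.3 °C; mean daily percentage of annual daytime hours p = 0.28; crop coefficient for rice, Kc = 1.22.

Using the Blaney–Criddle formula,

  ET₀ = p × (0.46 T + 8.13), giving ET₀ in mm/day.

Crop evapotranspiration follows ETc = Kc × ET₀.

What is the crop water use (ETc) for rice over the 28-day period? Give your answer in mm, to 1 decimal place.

127.5 mm

ET₀ = 0.28 × (0.46 × 11.3 + 8.13) = 0.28 × 13.328 = 3.7318 mm/d
ETc = Kc × ET₀ = 1.22 × 3.7318 = 4.5528 mm/d
Over 28 days: 4.5528 × 28 = 127.478 mm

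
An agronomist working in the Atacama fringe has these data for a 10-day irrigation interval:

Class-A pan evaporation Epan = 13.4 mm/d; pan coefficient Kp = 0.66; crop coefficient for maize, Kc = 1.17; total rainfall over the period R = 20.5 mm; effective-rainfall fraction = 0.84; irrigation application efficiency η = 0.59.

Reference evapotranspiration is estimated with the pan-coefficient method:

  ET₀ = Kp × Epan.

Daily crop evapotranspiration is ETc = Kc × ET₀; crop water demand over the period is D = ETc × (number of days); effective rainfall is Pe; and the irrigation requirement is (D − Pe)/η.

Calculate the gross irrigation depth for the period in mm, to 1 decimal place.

ET₀ = 0.66 × 13.4 = 8.8440 mm/d
ETc = Kc × ET₀ = 1.17 × 8.8440 = 10.3475 mm/d
Crop demand D = ETc × 10 d = 10.3475 × 10 = 103.475 mm
Pe = 0.84 × 20.5 = 17.220 mm
D − Pe = 103.475 − 17.220 = 86.255 mm
Gross irrigation = 86.255 / 0.59 = 146.195 mm

146.2 mm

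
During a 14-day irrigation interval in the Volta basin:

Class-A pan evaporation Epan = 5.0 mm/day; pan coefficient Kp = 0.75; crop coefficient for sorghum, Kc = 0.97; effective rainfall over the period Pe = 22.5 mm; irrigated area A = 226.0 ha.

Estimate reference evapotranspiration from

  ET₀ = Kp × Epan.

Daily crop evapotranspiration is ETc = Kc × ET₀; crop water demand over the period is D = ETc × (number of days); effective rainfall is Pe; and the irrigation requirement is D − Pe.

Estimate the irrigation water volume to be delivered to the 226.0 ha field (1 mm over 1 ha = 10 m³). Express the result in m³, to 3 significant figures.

ET₀ = 0.75 × 5.0 = 3.7500 mm/d
ETc = Kc × ET₀ = 0.97 × 3.7500 = 3.6375 mm/d
Crop demand D = ETc × 14 d = 3.6375 × 14 = 50.925 mm
D − Pe = 50.925 − 22.5 = 28.425 mm
Volume = 28.425 mm × 226.0 ha × 10 = 64240.5 m³

64200 m³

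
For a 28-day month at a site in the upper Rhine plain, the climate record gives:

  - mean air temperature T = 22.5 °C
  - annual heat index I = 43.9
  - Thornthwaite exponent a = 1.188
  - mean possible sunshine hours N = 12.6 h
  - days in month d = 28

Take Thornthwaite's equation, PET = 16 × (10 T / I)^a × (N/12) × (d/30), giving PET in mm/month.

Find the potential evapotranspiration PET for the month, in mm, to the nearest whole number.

109 mm

10T/I = 10 × 22.5 / 43.9 = 5.1253
(10T/I)^a = 5.1253^1.188 = 6.9686
Uncorrected PET = 16 × 6.9686 = 111.498 mm
Correction = (N/12)(d/30) = (12.6/12)(28/30) = 0.9800
PET = 111.498 × 0.9800 = 109.268 mm/month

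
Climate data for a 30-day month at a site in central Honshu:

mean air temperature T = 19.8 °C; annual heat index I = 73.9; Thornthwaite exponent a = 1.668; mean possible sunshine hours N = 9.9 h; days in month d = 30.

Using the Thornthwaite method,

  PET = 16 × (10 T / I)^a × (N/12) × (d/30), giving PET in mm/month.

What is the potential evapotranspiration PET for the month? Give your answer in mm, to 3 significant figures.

68.3 mm

10T/I = 10 × 19.8 / 73.9 = 2.6793
(10T/I)^a = 2.6793^1.668 = 5.1753
Uncorrected PET = 16 × 5.1753 = 82.805 mm
Correction = (N/12)(d/30) = (9.9/12)(30/30) = 0.8250
PET = 82.805 × 0.8250 = 68.314 mm/month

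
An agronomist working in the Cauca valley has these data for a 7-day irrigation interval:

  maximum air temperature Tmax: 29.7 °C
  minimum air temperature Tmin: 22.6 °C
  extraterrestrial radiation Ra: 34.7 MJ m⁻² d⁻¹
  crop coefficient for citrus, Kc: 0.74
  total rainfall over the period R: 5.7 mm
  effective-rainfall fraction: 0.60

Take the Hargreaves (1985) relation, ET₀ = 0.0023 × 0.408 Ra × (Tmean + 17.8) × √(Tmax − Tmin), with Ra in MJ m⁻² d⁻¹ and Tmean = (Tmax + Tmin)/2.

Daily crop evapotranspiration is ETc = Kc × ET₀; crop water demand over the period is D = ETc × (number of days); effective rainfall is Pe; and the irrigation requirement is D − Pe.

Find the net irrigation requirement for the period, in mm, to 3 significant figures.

Tmean = (29.7 + 22.6)/2 = 26.15 °C
0.408 Ra = 0.408 × 34.7 = 14.1576 mm/d equivalent
ET₀ = 0.0023 × 14.1576 × (26.15 + 17.8) × √7.1 = 0.0023 × 14.1576 × 43.95 × 2.6646 = 3.8134 mm/d
ETc = Kc × ET₀ = 0.74 × 3.8134 = 2.8219 mm/d
Crop demand D = ETc × 7 d = 2.8219 × 7 = 19.753 mm
Pe = 0.60 × 5.7 = 3.420 mm
D − Pe = 19.753 − 3.420 = 16.333 mm

16.3 mm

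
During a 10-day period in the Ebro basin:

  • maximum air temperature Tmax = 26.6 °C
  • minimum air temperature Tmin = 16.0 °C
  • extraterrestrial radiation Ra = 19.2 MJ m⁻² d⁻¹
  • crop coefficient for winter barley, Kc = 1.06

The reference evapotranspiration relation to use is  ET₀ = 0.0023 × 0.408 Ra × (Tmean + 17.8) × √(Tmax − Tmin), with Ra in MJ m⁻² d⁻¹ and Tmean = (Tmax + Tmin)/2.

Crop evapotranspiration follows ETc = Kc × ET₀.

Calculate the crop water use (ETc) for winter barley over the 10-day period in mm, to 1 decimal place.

Tmean = (26.6 + 16.0)/2 = 21.30 °C
0.408 Ra = 0.408 × 19.2 = 7.8336 mm/d equivalent
ET₀ = 0.0023 × 7.8336 × (21.30 + 17.8) × √10.6 = 0.0023 × 7.8336 × 39.10 × 3.2558 = 2.2936 mm/d
ETc = Kc × ET₀ = 1.06 × 2.2936 = 2.4312 mm/d
Over 10 days: 2.4312 × 10 = 24.312 mm

24.3 mm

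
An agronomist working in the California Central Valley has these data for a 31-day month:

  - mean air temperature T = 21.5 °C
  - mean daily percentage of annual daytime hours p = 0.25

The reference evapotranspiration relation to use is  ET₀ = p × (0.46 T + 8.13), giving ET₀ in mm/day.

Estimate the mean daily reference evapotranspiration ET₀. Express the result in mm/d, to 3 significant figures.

ET₀ = 0.25 × (0.46 × 21.5 + 8.13) = 0.25 × 18.020 = 4.5050 mm/d

4.51 mm/d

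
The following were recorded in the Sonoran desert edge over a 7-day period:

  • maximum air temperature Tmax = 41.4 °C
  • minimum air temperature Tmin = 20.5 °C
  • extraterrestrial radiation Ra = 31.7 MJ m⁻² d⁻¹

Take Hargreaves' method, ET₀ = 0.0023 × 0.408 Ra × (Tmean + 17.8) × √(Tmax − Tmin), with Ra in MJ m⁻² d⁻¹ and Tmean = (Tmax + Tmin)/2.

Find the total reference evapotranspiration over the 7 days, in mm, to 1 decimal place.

46.4 mm

Tmean = (41.4 + 20.5)/2 = 30.95 °C
0.408 Ra = 0.408 × 31.7 = 12.9336 mm/d equivalent
ET₀ = 0.0023 × 12.9336 × (30.95 + 17.8) × √20.9 = 0.0023 × 12.9336 × 48.75 × 4.5717 = 6.6298 mm/d
Over 7 days: 6.6298 × 7 = 46.409 mm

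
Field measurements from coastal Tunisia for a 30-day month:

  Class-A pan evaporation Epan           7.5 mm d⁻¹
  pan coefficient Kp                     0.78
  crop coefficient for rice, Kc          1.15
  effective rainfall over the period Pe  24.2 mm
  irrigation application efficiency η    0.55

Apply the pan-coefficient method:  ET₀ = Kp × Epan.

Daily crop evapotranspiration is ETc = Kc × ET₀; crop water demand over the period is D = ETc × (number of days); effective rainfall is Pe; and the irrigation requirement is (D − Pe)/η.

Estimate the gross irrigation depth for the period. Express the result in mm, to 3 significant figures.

ET₀ = 0.78 × 7.5 = 5.8500 mm/d
ETc = Kc × ET₀ = 1.15 × 5.8500 = 6.7275 mm/d
Crop demand D = ETc × 30 d = 6.7275 × 30 = 201.825 mm
D − Pe = 201.825 − 24.2 = 177.625 mm
Gross irrigation = 177.625 / 0.55 = 322.955 mm

323 mm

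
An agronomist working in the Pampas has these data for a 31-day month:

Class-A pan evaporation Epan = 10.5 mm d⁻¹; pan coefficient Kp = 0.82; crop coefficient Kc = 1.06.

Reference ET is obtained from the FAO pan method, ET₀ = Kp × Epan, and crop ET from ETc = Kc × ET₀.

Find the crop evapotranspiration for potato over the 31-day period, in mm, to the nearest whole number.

283 mm

ET₀ = 0.82 × 10.5 = 8.6100 mm/d
ETc = Kc × ET₀ = 1.06 × 8.6100 = 9.1266 mm/d
Over 31 days: 9.1266 × 31 = 282.925 mm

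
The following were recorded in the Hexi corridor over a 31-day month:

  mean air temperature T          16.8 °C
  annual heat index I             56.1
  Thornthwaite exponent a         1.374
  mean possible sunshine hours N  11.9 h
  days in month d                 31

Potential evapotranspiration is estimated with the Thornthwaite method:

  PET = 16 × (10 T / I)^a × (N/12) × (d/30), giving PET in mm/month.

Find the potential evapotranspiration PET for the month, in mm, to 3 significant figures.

10T/I = 10 × 16.8 / 56.1 = 2.9947
(10T/I)^a = 2.9947^1.374 = 4.5135
Uncorrected PET = 16 × 4.5135 = 72.216 mm
Correction = (N/12)(d/30) = (11.9/12)(31/30) = 1.0247
PET = 72.216 × 1.0247 = 74.000 mm/month

74.0 mm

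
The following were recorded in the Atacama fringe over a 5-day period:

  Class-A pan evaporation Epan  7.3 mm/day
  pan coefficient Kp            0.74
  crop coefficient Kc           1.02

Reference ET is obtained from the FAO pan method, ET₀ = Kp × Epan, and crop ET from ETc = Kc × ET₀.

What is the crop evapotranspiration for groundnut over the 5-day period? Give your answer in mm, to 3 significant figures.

27.6 mm

ET₀ = 0.74 × 7.3 = 5.4020 mm/d
ETc = Kc × ET₀ = 1.02 × 5.4020 = 5.5100 mm/d
Over 5 days: 5.5100 × 5 = 27.550 mm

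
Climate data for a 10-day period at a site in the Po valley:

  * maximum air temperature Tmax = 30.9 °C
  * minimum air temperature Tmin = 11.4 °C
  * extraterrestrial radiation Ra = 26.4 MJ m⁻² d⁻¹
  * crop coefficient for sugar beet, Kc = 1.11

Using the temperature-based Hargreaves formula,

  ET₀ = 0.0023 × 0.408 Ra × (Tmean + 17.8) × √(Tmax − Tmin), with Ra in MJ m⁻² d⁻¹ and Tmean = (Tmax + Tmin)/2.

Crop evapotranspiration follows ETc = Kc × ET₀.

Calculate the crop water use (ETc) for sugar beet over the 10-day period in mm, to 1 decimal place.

47.3 mm

Tmean = (30.9 + 11.4)/2 = 21.15 °C
0.408 Ra = 0.408 × 26.4 = 10.7712 mm/d equivalent
ET₀ = 0.0023 × 10.7712 × (21.15 + 17.8) × √19.5 = 0.0023 × 10.7712 × 38.95 × 4.4159 = 4.2611 mm/d
ETc = Kc × ET₀ = 1.11 × 4.2611 = 4.7298 mm/d
Over 10 days: 4.7298 × 10 = 47.298 mm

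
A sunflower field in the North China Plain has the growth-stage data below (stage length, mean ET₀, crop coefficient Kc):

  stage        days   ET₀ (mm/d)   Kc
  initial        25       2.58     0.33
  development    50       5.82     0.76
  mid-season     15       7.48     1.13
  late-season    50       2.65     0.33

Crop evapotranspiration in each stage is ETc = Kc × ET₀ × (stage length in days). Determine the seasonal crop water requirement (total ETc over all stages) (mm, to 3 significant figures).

initial: 0.33 × 2.58 × 25 = 21.29 mm
development: 0.76 × 5.82 × 50 = 221.16 mm
mid-season: 1.13 × 7.48 × 15 = 126.79 mm
late-season: 0.33 × 2.65 × 50 = 43.73 mm
Seasonal total = 412.97 mm

413 mm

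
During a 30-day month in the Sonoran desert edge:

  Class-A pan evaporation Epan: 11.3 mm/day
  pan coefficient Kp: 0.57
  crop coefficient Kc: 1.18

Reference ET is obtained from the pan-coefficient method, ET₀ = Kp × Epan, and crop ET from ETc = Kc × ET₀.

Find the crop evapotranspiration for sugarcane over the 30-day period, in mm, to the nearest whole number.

228 mm

ET₀ = 0.57 × 11.3 = 6.4410 mm/d
ETc = Kc × ET₀ = 1.18 × 6.4410 = 7.6004 mm/d
Over 30 days: 7.6004 × 30 = 228.012 mm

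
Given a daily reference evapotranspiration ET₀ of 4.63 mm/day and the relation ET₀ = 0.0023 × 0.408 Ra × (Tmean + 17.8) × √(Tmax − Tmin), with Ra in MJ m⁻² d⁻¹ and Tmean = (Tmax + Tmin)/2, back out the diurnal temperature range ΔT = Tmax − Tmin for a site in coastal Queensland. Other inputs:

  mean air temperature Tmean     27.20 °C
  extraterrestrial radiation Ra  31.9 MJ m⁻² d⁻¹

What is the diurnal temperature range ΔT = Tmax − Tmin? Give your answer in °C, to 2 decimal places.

√ΔT = ET₀ / [0.0023 × 0.408 × Ra × (Tmean+17.8)] = 4.63 / (0.0023 × 13.0152 × 45.00) = 3.4371
ΔT = 3.4371² = 11.814 °C

11.81 °C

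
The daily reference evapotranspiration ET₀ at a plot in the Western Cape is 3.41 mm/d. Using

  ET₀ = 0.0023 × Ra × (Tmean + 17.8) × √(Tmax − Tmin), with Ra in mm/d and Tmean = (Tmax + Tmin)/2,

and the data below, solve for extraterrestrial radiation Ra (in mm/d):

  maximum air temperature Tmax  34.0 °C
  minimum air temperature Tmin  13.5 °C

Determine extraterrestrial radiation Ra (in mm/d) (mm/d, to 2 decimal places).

7.88 mm/d

Tmean = 23.75 °C; √ΔT = 4.5277
Ra = ET₀ / [0.0023 × (Tmean+17.8) × √ΔT] = 3.41 / (0.0023 × 41.55 × 4.5277) = 7.881 mm/d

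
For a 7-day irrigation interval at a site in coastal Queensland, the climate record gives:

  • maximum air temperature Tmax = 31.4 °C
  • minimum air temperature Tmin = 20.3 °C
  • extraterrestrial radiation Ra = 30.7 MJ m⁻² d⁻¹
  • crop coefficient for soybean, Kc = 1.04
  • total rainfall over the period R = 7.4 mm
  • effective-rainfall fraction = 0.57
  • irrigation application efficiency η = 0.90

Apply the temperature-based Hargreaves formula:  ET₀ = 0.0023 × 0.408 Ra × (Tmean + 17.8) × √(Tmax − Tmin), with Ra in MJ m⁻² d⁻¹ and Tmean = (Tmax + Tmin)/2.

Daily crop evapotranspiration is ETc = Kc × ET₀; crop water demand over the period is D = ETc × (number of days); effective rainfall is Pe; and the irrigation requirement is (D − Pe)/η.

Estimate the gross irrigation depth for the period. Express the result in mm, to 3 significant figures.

Tmean = (31.4 + 20.3)/2 = 25.85 °C
0.408 Ra = 0.408 × 30.7 = 12.5256 mm/d equivalent
ET₀ = 0.0023 × 12.5256 × (25.85 + 17.8) × √11.1 = 0.0023 × 12.5256 × 43.65 × 3.3317 = 4.1896 mm/d
ETc = Kc × ET₀ = 1.04 × 4.1896 = 4.3572 mm/d
Crop demand D = ETc × 7 d = 4.3572 × 7 = 30.500 mm
Pe = 0.57 × 7.4 = 4.218 mm
D − Pe = 30.500 − 4.218 = 26.282 mm
Gross irrigation = 26.282 / 0.90 = 29.202 mm

29.2 mm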